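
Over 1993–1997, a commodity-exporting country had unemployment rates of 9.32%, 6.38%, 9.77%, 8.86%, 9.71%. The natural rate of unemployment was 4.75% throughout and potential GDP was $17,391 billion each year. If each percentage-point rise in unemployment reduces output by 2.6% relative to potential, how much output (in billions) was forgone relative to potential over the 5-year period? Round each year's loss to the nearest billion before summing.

Year 1993: gap = -2.6 × (9.32 - 4.75) = -11.882%, loss ≈ 17391 × 11.882/100 ≈ 2066.
Year 1994: gap = -2.6 × (6.38 - 4.75) = -4.238%, loss ≈ 17391 × 4.238/100 ≈ 737.
Year 1995: gap = -2.6 × (9.77 - 4.75) = -13.052%, loss ≈ 17391 × 13.052/100 ≈ 2270.
Year 1996: gap = -2.6 × (8.86 - 4.75) = -10.686%, loss ≈ 17391 × 10.686/100 ≈ 1858.
Year 1997: gap = -2.6 × (9.71 - 4.75) = -12.896%, loss ≈ 17391 × 12.896/100 ≈ 2243.
Total lost output = 2066 + 737 + 2270 + 1858 + 2243 = 9174 billion.

$9,174 billion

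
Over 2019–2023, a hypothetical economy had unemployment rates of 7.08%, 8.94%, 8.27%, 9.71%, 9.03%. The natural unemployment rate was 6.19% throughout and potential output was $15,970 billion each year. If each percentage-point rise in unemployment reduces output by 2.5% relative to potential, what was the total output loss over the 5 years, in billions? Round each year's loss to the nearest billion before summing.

$4,822 billion

Year 2019: gap = -2.5 × (7.08 - 6.19) = -2.225%, loss ≈ 15970 × 2.225/100 ≈ 355.
Year 2020: gap = -2.5 × (8.94 - 6.19) = -6.875%, loss ≈ 15970 × 6.875/100 ≈ 1098.
Year 2021: gap = -2.5 × (8.27 - 6.19) = -5.2%, loss ≈ 15970 × 5.2/100 ≈ 830.
Year 2022: gap = -2.5 × (9.71 - 6.19) = -8.8%, loss ≈ 15970 × 8.8/100 ≈ 1405.
Year 2023: gap = -2.5 × (9.03 - 6.19) = -7.1%, loss ≈ 15970 × 7.1/100 ≈ 1134.
Total lost output = 355 + 1098 + 830 + 1405 + 1134 = 4822 billion.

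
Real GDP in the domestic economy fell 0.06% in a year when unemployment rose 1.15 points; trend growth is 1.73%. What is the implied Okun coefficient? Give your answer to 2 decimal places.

Growth form: g_Y = g_Y* - β × Δu, so β = (g_Y* - g_Y)/Δu.
β = (1.73 + 0.06)/1.15 = 1.79/1.15 = 1.56.

β ≈ 1.56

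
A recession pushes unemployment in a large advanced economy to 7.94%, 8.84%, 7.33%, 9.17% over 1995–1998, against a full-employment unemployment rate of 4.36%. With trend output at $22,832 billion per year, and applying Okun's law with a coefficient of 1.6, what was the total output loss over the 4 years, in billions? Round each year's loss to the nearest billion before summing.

Year 1995: gap = -1.6 × (7.94 - 4.36) = -5.728%, loss ≈ 22832 × 5.728/100 ≈ 1308.
Year 1996: gap = -1.6 × (8.84 - 4.36) = -7.168%, loss ≈ 22832 × 7.168/100 ≈ 1637.
Year 1997: gap = -1.6 × (7.33 - 4.36) = -4.752%, loss ≈ 22832 × 4.752/100 ≈ 1085.
Year 1998: gap = -1.6 × (9.17 - 4.36) = -7.696%, loss ≈ 22832 × 7.696/100 ≈ 1757.
Total lost output = 1308 + 1637 + 1085 + 1757 = 5787 billion.

$5,787 billion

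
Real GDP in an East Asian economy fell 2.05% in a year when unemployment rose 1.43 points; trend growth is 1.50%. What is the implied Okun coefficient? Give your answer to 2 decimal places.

β ≈ 2.48

Growth form: g_Y = g_Y* - β × Δu, so β = (g_Y* - g_Y)/Δu.
β = (1.5 + 2.05)/1.43 = 3.55/1.43 = 2.48.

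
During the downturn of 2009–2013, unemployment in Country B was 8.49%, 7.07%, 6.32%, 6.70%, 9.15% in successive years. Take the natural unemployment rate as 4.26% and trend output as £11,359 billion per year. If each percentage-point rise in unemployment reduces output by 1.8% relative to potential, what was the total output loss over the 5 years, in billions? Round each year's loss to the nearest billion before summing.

£3,360 billion

Year 2009: gap = -1.8 × (8.49 - 4.26) = -7.614%, loss ≈ 11359 × 7.614/100 ≈ 865.
Year 2010: gap = -1.8 × (7.07 - 4.26) = -5.058%, loss ≈ 11359 × 5.058/100 ≈ 575.
Year 2011: gap = -1.8 × (6.32 - 4.26) = -3.708%, loss ≈ 11359 × 3.708/100 ≈ 421.
Year 2012: gap = -1.8 × (6.7 - 4.26) = -4.392%, loss ≈ 11359 × 4.392/100 ≈ 499.
Year 2013: gap = -1.8 × (9.15 - 4.26) = -8.802%, loss ≈ 11359 × 8.802/100 ≈ 1000.
Total lost output = 865 + 575 + 421 + 499 + 1000 = 3360 billion.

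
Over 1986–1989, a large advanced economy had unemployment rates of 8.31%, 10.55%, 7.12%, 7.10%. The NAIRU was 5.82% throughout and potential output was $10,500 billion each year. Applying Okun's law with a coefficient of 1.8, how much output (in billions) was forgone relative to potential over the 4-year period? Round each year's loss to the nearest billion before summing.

$1,853 billion

Year 1986: gap = -1.8 × (8.31 - 5.82) = -4.482%, loss ≈ 10500 × 4.482/100 ≈ 471.
Year 1987: gap = -1.8 × (10.55 - 5.82) = -8.514%, loss ≈ 10500 × 8.514/100 ≈ 894.
Year 1988: gap = -1.8 × (7.12 - 5.82) = -2.34%, loss ≈ 10500 × 2.34/100 ≈ 246.
Year 1989: gap = -1.8 × (7.1 - 5.82) = -2.304%, loss ≈ 10500 × 2.304/100 ≈ 242.
Total lost output = 471 + 894 + 246 + 242 = 1853 billion.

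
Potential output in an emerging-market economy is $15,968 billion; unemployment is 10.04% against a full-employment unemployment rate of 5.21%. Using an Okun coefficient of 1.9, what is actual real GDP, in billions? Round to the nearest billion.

Unemployment gap = 10.04 - 5.21 = 4.83 points, so the output gap is -1.9 × 4.83 = -9.177%.
Actual GDP = 15968 × (1 - 9.177/100) = 15968 × 0.90823 ≈ 14503 billion.

$14,503 billion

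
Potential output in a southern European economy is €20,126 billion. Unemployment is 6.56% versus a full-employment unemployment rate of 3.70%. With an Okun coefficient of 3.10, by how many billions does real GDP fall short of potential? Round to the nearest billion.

Output gap = -3.10 × (6.56 - 3.7) = -3.1 × 2.86 = -8.866%.
Actual GDP ≈ 20126 × 0.91134 ≈ 18342 billion, so the shortfall is 20126 - 18342 = 1784 billion.

€1,784 billion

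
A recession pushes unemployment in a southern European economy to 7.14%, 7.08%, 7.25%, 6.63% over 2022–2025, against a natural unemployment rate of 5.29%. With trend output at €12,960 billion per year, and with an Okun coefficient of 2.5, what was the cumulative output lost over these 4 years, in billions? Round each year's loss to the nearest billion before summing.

Year 2022: gap = -2.5 × (7.14 - 5.29) = -4.625%, loss ≈ 12960 × 4.625/100 ≈ 599.
Year 2023: gap = -2.5 × (7.08 - 5.29) = -4.475%, loss ≈ 12960 × 4.475/100 ≈ 580.
Year 2024: gap = -2.5 × (7.25 - 5.29) = -4.9%, loss ≈ 12960 × 4.9/100 ≈ 635.
Year 2025: gap = -2.5 × (6.63 - 5.29) = -3.35%, loss ≈ 12960 × 3.35/100 ≈ 434.
Total lost output = 599 + 580 + 635 + 434 = 2248 billion.

€2,248 billion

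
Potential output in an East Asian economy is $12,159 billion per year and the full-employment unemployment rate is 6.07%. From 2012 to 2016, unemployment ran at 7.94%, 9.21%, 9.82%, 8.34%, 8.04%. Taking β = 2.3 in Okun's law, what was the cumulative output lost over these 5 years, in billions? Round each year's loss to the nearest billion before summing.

$3,636 billion

Year 2012: gap = -2.3 × (7.94 - 6.07) = -4.301%, loss ≈ 12159 × 4.301/100 ≈ 523.
Year 2013: gap = -2.3 × (9.21 - 6.07) = -7.222%, loss ≈ 12159 × 7.222/100 ≈ 878.
Year 2014: gap = -2.3 × (9.82 - 6.07) = -8.625%, loss ≈ 12159 × 8.625/100 ≈ 1049.
Year 2015: gap = -2.3 × (8.34 - 6.07) = -5.221%, loss ≈ 12159 × 5.221/100 ≈ 635.
Year 2016: gap = -2.3 × (8.04 - 6.07) = -4.531%, loss ≈ 12159 × 4.531/100 ≈ 551.
Total lost output = 523 + 878 + 1049 + 635 + 551 = 3636 billion.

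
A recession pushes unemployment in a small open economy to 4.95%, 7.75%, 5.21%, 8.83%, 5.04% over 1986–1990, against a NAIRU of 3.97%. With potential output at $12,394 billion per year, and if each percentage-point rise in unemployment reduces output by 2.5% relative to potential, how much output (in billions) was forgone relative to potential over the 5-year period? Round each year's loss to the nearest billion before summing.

Year 1986: gap = -2.5 × (4.95 - 3.97) = -2.45%, loss ≈ 12394 × 2.45/100 ≈ 304.
Year 1987: gap = -2.5 × (7.75 - 3.97) = -9.45%, loss ≈ 12394 × 9.45/100 ≈ 1171.
Year 1988: gap = -2.5 × (5.21 - 3.97) = -3.1%, loss ≈ 12394 × 3.1/100 ≈ 384.
Year 1989: gap = -2.5 × (8.83 - 3.97) = -12.15%, loss ≈ 12394 × 12.15/100 ≈ 1506.
Year 1990: gap = -2.5 × (5.04 - 3.97) = -2.675%, loss ≈ 12394 × 2.675/100 ≈ 332.
Total lost output = 304 + 1171 + 384 + 1506 + 332 = 3697 billion.

$3,697 billion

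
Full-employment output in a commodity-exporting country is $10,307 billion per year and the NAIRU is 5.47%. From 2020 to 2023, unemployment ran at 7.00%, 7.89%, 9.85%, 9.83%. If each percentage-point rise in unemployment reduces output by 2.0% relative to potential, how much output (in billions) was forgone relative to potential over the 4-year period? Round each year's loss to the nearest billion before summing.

Year 2020: gap = -2.0 × (7 - 5.47) = -3.06%, loss ≈ 10307 × 3.06/100 ≈ 315.
Year 2021: gap = -2.0 × (7.89 - 5.47) = -4.84%, loss ≈ 10307 × 4.84/100 ≈ 499.
Year 2022: gap = -2.0 × (9.85 - 5.47) = -8.76%, loss ≈ 10307 × 8.76/100 ≈ 903.
Year 2023: gap = -2.0 × (9.83 - 5.47) = -8.72%, loss ≈ 10307 × 8.72/100 ≈ 899.
Total lost output = 315 + 499 + 903 + 899 = 2616 billion.

$2,616 billion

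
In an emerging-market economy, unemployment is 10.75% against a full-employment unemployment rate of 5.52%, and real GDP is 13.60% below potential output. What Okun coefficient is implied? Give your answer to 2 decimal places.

β ≈ 2.60

Okun's law: output gap = -β × (u - u*).
-13.60 = -β × (10.75 - 5.52) = -β × 5.23, so β = 13.6/5.23 = 2.60.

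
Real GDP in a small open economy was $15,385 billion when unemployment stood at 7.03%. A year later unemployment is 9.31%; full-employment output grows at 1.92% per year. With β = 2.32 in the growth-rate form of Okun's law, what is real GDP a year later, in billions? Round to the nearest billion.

$14,867 billion

Δu = 9.31 - 7.03 = 2.28 points.
Okun's law (growth form): g_Y = g_Y* - β × Δu = 1.92 - 2.32 × (2.28) = 1.92 - 5.2896 = -3.3696%.
Real GDP in the next year = 15385 × (1 - 3.3696/100) = 15385 × 0.966304 ≈ 14867 billion.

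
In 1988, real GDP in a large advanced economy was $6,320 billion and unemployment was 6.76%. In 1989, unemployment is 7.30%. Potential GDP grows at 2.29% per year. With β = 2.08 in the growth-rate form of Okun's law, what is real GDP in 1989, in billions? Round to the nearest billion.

$6,394 billion

Δu = 7.3 - 6.76 = 0.54 points.
Okun's law (growth form): g_Y = g_Y* - β × Δu = 2.29 - 2.08 × (0.54) = 2.29 - 1.1232 = 1.1668%.
Real GDP in the next year = 6320 × (1 + 1.1668/100) = 6320 × 1.011668 ≈ 6394 billion.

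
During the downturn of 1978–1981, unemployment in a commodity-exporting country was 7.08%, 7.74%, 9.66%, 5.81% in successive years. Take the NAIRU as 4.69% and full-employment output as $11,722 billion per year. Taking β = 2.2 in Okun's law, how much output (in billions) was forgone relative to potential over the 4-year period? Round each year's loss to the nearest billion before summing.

Year 1978: gap = -2.2 × (7.08 - 4.69) = -5.258%, loss ≈ 11722 × 5.258/100 ≈ 616.
Year 1979: gap = -2.2 × (7.74 - 4.69) = -6.71%, loss ≈ 11722 × 6.71/100 ≈ 787.
Year 1980: gap = -2.2 × (9.66 - 4.69) = -10.934%, loss ≈ 11722 × 10.934/100 ≈ 1282.
Year 1981: gap = -2.2 × (5.81 - 4.69) = -2.464%, loss ≈ 11722 × 2.464/100 ≈ 289.
Total lost output = 616 + 787 + 1282 + 289 = 2974 billion.

$2,974 billion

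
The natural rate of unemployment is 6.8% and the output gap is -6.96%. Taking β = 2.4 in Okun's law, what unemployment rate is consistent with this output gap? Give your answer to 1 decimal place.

From Okun's law, u - u* = -(output gap)/β = -(-6.96)/2.4 = 2.9 points.
So u = 6.8 + 2.9 = 9.7%.

9.7%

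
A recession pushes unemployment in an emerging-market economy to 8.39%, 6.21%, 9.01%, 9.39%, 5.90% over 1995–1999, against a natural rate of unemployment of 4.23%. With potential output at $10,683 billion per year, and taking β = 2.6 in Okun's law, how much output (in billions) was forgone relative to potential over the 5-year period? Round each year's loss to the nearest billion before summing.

$4,930 billion

Year 1995: gap = -2.6 × (8.39 - 4.23) = -10.816%, loss ≈ 10683 × 10.816/100 ≈ 1155.
Year 1996: gap = -2.6 × (6.21 - 4.23) = -5.148%, loss ≈ 10683 × 5.148/100 ≈ 550.
Year 1997: gap = -2.6 × (9.01 - 4.23) = -12.428%, loss ≈ 10683 × 12.428/100 ≈ 1328.
Year 1998: gap = -2.6 × (9.39 - 4.23) = -13.416%, loss ≈ 10683 × 13.416/100 ≈ 1433.
Year 1999: gap = -2.6 × (5.9 - 4.23) = -4.342%, loss ≈ 10683 × 4.342/100 ≈ 464.
Total lost output = 1155 + 550 + 1328 + 1433 + 464 = 4930 billion.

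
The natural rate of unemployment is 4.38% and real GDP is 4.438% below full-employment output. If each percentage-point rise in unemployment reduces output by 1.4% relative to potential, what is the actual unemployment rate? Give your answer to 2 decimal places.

7.55%

From Okun's law, u - u* = -(output gap)/β = -(-4.438)/1.4 = 3.17 points.
So u = 4.38 + 3.17 = 7.55%.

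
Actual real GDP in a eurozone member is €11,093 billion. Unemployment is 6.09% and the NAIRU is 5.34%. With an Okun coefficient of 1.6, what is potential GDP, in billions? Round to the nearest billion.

Unemployment gap = 6.09 - 5.34 = 0.75 points, so output gap = -1.6 × 0.75 = -1.2%.
Since Y = Y* × (1 + gap/100), Y* = 11093/0.988 ≈ 11228 billion.

€11,228 billion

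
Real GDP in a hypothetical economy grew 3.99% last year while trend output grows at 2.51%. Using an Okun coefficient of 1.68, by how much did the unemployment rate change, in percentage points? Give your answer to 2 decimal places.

-0.88 percentage points

Growth-rate Okun's law: g_Y = g_Y* - β × Δu, so Δu = (g_Y* - g_Y)/β.
Δu = (2.51 - 3.99)/1.68 = -1.48/1.68 = -0.88 percentage points.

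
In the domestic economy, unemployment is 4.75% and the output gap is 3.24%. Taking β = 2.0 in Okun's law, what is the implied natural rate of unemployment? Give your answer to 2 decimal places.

6.37%

From Okun's law, u - u* = -(output gap)/β = -(3.24)/2.0 = -1.62 points.
So u* = 4.75 + 1.62 = 6.37%.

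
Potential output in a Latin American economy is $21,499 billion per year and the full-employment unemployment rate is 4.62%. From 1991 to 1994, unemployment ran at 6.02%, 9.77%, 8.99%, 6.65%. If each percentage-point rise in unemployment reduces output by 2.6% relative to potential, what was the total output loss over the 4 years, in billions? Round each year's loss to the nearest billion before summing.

$7,240 billion

Year 1991: gap = -2.6 × (6.02 - 4.62) = -3.64%, loss ≈ 21499 × 3.64/100 ≈ 783.
Year 1992: gap = -2.6 × (9.77 - 4.62) = -13.39%, loss ≈ 21499 × 13.39/100 ≈ 2879.
Year 1993: gap = -2.6 × (8.99 - 4.62) = -11.362%, loss ≈ 21499 × 11.362/100 ≈ 2443.
Year 1994: gap = -2.6 × (6.65 - 4.62) = -5.278%, loss ≈ 21499 × 5.278/100 ≈ 1135.
Total lost output = 783 + 2879 + 2443 + 1135 = 7240 billion.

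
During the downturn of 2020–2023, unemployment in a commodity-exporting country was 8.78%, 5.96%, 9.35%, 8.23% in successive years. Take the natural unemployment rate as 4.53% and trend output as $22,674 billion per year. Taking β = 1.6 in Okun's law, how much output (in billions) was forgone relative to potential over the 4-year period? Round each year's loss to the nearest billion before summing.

$5,152 billion

Year 2020: gap = -1.6 × (8.78 - 4.53) = -6.8%, loss ≈ 22674 × 6.8/100 ≈ 1542.
Year 2021: gap = -1.6 × (5.96 - 4.53) = -2.288%, loss ≈ 22674 × 2.288/100 ≈ 519.
Year 2022: gap = -1.6 × (9.35 - 4.53) = -7.712%, loss ≈ 22674 × 7.712/100 ≈ 1749.
Year 2023: gap = -1.6 × (8.23 - 4.53) = -5.92%, loss ≈ 22674 × 5.92/100 ≈ 1342.
Total lost output = 1542 + 519 + 1749 + 1342 = 5152 billion.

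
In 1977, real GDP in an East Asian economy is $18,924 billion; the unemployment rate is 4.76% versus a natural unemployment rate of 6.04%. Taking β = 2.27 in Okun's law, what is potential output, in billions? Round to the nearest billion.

$18,390 billion

Unemployment gap = 4.76 - 6.04 = -1.28 points, so output gap = -2.27 × (-1.28) = 2.9056%.
Since Y = Y* × (1 + gap/100), Y* = 18924/1.029056 ≈ 18390 billion.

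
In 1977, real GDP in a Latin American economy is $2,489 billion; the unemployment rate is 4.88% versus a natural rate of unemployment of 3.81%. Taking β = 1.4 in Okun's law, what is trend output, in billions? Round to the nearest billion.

Unemployment gap = 4.88 - 3.81 = 1.07 points, so output gap = -1.4 × 1.07 = -1.498%.
Since Y = Y* × (1 + gap/100), Y* = 2489/0.98502 ≈ 2527 billion.

$2,527 billion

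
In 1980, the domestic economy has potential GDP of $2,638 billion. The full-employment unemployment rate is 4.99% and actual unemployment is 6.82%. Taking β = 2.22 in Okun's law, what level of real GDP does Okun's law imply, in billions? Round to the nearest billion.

$2,531 billion

Unemployment gap = 6.82 - 4.99 = 1.83 points, so the output gap is -2.22 × 1.83 = -4.0626%.
Actual GDP = 2638 × (1 - 4.0626/100) = 2638 × 0.959374 ≈ 2531 billion.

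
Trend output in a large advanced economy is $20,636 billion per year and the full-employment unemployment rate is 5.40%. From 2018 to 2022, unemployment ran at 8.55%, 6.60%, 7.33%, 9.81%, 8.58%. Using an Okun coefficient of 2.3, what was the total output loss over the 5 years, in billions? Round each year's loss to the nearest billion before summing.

Year 2018: gap = -2.3 × (8.55 - 5.4) = -7.245%, loss ≈ 20636 × 7.245/100 ≈ 1495.
Year 2019: gap = -2.3 × (6.6 - 5.4) = -2.76%, loss ≈ 20636 × 2.76/100 ≈ 570.
Year 2020: gap = -2.3 × (7.33 - 5.4) = -4.439%, loss ≈ 20636 × 4.439/100 ≈ 916.
Year 2021: gap = -2.3 × (9.81 - 5.4) = -10.143%, loss ≈ 20636 × 10.143/100 ≈ 2093.
Year 2022: gap = -2.3 × (8.58 - 5.4) = -7.314%, loss ≈ 20636 × 7.314/100 ≈ 1509.
Total lost output = 1495 + 570 + 916 + 2093 + 1509 = 6583 billion.

$6,583 billion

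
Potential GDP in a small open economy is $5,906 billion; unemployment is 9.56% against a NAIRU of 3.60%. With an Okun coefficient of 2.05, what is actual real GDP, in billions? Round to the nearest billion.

Unemployment gap = 9.56 - 3.6 = 5.96 points, so the output gap is -2.05 × 5.96 = -12.218%.
Actual GDP = 5906 × (1 - 12.218/100) = 5906 × 0.87782 ≈ 5184 billion.

$5,184 billion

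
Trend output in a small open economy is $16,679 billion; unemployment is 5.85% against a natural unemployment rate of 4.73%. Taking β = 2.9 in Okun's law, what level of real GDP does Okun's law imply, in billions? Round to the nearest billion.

Unemployment gap = 5.85 - 4.73 = 1.12 points, so the output gap is -2.9 × 1.12 = -3.248%.
Actual GDP = 16679 × (1 - 3.248/100) = 16679 × 0.96752 ≈ 16137 billion.

$16,137 billion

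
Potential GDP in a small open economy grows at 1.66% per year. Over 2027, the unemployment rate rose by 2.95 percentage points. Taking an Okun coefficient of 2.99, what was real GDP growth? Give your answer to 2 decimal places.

-7.16%

Growth-rate Okun's law: g_Y = g_Y* - β × Δu.
g_Y = 1.66 - 2.99 × (2.95) = 1.66 - 8.8205 = -7.1605%, i.e. -7.16% to 2 d.p.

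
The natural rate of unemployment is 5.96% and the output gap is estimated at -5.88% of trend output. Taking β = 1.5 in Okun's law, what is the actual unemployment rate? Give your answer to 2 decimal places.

From Okun's law, u - u* = -(output gap)/β = -(-5.88)/1.5 = 3.92 points.
So u = 5.96 + 3.92 = 9.88%.

9.88%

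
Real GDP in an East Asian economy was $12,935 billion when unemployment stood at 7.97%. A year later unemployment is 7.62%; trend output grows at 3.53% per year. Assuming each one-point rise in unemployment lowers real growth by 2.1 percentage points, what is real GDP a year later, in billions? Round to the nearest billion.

Δu = 7.62 - 7.97 = -0.35 points.
Okun's law (growth form): g_Y = g_Y* - β × Δu = 3.53 - 2.1 × (-0.35) = 3.53 + 0.735 = 4.265%.
Real GDP in the next year = 12935 × (1 + 4.265/100) = 12935 × 1.04265 ≈ 13487 billion.

$13,487 billion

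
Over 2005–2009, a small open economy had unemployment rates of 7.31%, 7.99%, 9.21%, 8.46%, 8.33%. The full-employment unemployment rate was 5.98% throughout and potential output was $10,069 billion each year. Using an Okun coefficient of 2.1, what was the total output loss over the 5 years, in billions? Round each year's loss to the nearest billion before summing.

Year 2005: gap = -2.1 × (7.31 - 5.98) = -2.793%, loss ≈ 10069 × 2.793/100 ≈ 281.
Year 2006: gap = -2.1 × (7.99 - 5.98) = -4.221%, loss ≈ 10069 × 4.221/100 ≈ 425.
Year 2007: gap = -2.1 × (9.21 - 5.98) = -6.783%, loss ≈ 10069 × 6.783/100 ≈ 683.
Year 2008: gap = -2.1 × (8.46 - 5.98) = -5.208%, loss ≈ 10069 × 5.208/100 ≈ 524.
Year 2009: gap = -2.1 × (8.33 - 5.98) = -4.935%, loss ≈ 10069 × 4.935/100 ≈ 497.
Total lost output = 281 + 425 + 683 + 524 + 497 = 2410 billion.

$2,410 billion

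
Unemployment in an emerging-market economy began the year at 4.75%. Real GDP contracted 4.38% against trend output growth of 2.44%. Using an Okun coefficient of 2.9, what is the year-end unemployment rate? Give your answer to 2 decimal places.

Growth-rate Okun's law: g_Y = g_Y* - β × Δu, so Δu = (g_Y* - g_Y)/β.
Δu = (2.44 + 4.38)/2.9 = 6.82/2.9 = 2.35 percentage points.
Year-end unemployment = 4.75 + 2.35 = 7.10%.

7.10%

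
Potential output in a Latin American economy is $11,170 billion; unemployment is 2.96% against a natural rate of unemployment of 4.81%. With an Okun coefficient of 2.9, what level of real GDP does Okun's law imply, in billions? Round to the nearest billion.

$11,769 billion

Unemployment gap = 2.96 - 4.81 = -1.85 points, so the output gap is -2.9 × (-1.85) = 5.365%.
Actual GDP = 11170 × (1 + 5.365/100) = 11170 × 1.05365 ≈ 11769 billion.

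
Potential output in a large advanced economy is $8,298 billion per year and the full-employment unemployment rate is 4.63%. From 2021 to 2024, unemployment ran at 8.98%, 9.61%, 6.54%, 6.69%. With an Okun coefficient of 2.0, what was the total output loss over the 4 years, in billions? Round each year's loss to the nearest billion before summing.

$2,207 billion

Year 2021: gap = -2.0 × (8.98 - 4.63) = -8.7%, loss ≈ 8298 × 8.7/100 ≈ 722.
Year 2022: gap = -2.0 × (9.61 - 4.63) = -9.96%, loss ≈ 8298 × 9.96/100 ≈ 826.
Year 2023: gap = -2.0 × (6.54 - 4.63) = -3.82%, loss ≈ 8298 × 3.82/100 ≈ 317.
Year 2024: gap = -2.0 × (6.69 - 4.63) = -4.12%, loss ≈ 8298 × 4.12/100 ≈ 342.
Total lost output = 722 + 826 + 317 + 342 = 2207 billion.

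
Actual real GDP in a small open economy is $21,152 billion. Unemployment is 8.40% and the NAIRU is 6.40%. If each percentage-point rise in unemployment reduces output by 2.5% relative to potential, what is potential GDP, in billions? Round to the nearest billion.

Unemployment gap = 8.4 - 6.4 = 2 points, so output gap = -2.5 × 2 = -5%.
Since Y = Y* × (1 + gap/100), Y* = 21152/0.95 ≈ 22265 billion.

$22,265 billion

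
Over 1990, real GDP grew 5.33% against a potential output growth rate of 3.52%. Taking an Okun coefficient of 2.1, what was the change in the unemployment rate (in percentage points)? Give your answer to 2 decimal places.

Growth-rate Okun's law: g_Y = g_Y* - β × Δu, so Δu = (g_Y* - g_Y)/β.
Δu = (3.52 - 5.33)/2.1 = -1.81/2.1 = -0.86 percentage points.

-0.86 percentage points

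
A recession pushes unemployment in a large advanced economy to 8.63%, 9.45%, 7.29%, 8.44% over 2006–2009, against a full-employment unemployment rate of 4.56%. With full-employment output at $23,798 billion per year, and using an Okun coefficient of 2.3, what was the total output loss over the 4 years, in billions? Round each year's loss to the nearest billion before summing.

Year 2006: gap = -2.3 × (8.63 - 4.56) = -9.361%, loss ≈ 23798 × 9.361/100 ≈ 2228.
Year 2007: gap = -2.3 × (9.45 - 4.56) = -11.247%, loss ≈ 23798 × 11.247/100 ≈ 2677.
Year 2008: gap = -2.3 × (7.29 - 4.56) = -6.279%, loss ≈ 23798 × 6.279/100 ≈ 1494.
Year 2009: gap = -2.3 × (8.44 - 4.56) = -8.924%, loss ≈ 23798 × 8.924/100 ≈ 2124.
Total lost output = 2228 + 2677 + 1494 + 2124 = 8523 billion.

$8,523 billion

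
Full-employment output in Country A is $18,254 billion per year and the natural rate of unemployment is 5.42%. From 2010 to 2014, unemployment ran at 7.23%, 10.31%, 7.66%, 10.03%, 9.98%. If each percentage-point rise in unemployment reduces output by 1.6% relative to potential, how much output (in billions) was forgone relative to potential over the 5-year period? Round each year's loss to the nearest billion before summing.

$5,289 billion

Year 2010: gap = -1.6 × (7.23 - 5.42) = -2.896%, loss ≈ 18254 × 2.896/100 ≈ 529.
Year 2011: gap = -1.6 × (10.31 - 5.42) = -7.824%, loss ≈ 18254 × 7.824/100 ≈ 1428.
Year 2012: gap = -1.6 × (7.66 - 5.42) = -3.584%, loss ≈ 18254 × 3.584/100 ≈ 654.
Year 2013: gap = -1.6 × (10.03 - 5.42) = -7.376%, loss ≈ 18254 × 7.376/100 ≈ 1346.
Year 2014: gap = -1.6 × (9.98 - 5.42) = -7.296%, loss ≈ 18254 × 7.296/100 ≈ 1332.
Total lost output = 529 + 1428 + 654 + 1346 + 1332 = 5289 billion.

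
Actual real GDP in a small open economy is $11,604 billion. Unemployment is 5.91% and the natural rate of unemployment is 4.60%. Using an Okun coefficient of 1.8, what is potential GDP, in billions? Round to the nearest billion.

Unemployment gap = 5.91 - 4.6 = 1.31 points, so output gap = -1.8 × 1.31 = -2.358%.
Since Y = Y* × (1 + gap/100), Y* = 11604/0.97642 ≈ 11884 billion.

$11,884 billion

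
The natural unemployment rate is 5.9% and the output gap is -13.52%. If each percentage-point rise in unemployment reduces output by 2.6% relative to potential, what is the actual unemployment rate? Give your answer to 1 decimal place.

11.1%

From Okun's law, u - u* = -(output gap)/β = -(-13.52)/2.6 = 5.2 points.
So u = 5.9 + 5.2 = 11.1%.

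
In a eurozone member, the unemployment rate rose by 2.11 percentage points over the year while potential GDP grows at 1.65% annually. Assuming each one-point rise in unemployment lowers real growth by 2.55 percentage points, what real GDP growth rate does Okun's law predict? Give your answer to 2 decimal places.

-3.73%

Growth-rate Okun's law: g_Y = g_Y* - β × Δu.
g_Y = 1.65 - 2.55 × (2.11) = 1.65 - 5.3805 = -3.7305%, i.e. -3.73% to 2 d.p.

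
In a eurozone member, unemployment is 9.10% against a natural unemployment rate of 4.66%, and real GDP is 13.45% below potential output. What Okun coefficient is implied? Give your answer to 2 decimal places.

Okun's law: output gap = -β × (u - u*).
-13.45 = -β × (9.1 - 4.66) = -β × 4.44, so β = 13.45/4.44 = 3.03.

β ≈ 3.03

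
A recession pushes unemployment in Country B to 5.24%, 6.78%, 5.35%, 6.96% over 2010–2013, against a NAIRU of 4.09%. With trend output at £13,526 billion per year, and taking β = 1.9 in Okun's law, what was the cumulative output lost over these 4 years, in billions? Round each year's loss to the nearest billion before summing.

£2,049 billion

Year 2010: gap = -1.9 × (5.24 - 4.09) = -2.185%, loss ≈ 13526 × 2.185/100 ≈ 296.
Year 2011: gap = -1.9 × (6.78 - 4.09) = -5.111%, loss ≈ 13526 × 5.111/100 ≈ 691.
Year 2012: gap = -1.9 × (5.35 - 4.09) = -2.394%, loss ≈ 13526 × 2.394/100 ≈ 324.
Year 2013: gap = -1.9 × (6.96 - 4.09) = -5.453%, loss ≈ 13526 × 5.453/100 ≈ 738.
Total lost output = 296 + 691 + 324 + 738 = 2049 billion.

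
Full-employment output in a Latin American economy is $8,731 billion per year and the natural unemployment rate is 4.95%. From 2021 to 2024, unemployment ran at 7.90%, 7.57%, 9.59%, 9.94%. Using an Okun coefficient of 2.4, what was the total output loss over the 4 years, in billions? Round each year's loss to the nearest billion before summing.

$3,185 billion

Year 2021: gap = -2.4 × (7.9 - 4.95) = -7.08%, loss ≈ 8731 × 7.08/100 ≈ 618.
Year 2022: gap = -2.4 × (7.57 - 4.95) = -6.288%, loss ≈ 8731 × 6.288/100 ≈ 549.
Year 2023: gap = -2.4 × (9.59 - 4.95) = -11.136%, loss ≈ 8731 × 11.136/100 ≈ 972.
Year 2024: gap = -2.4 × (9.94 - 4.95) = -11.976%, loss ≈ 8731 × 11.976/100 ≈ 1046.
Total lost output = 618 + 549 + 972 + 1046 = 3185 billion.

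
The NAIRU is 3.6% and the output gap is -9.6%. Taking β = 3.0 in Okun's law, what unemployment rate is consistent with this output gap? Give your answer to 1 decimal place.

From Okun's law, u - u* = -(output gap)/β = -(-9.6)/3.0 = 3.2 points.
So u = 3.6 + 3.2 = 6.8%.

6.8%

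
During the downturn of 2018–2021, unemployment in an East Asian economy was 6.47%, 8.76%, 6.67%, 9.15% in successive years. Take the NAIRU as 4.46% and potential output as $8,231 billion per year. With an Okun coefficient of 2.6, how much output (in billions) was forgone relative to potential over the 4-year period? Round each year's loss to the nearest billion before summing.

$2,827 billion

Year 2018: gap = -2.6 × (6.47 - 4.46) = -5.226%, loss ≈ 8231 × 5.226/100 ≈ 430.
Year 2019: gap = -2.6 × (8.76 - 4.46) = -11.18%, loss ≈ 8231 × 11.18/100 ≈ 920.
Year 2020: gap = -2.6 × (6.67 - 4.46) = -5.746%, loss ≈ 8231 × 5.746/100 ≈ 473.
Year 2021: gap = -2.6 × (9.15 - 4.46) = -12.194%, loss ≈ 8231 × 12.194/100 ≈ 1004.
Total lost output = 430 + 920 + 473 + 1004 = 2827 billion.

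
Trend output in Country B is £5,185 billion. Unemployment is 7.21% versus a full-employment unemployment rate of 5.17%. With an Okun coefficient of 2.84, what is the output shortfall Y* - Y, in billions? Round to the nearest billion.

Output gap = -2.84 × (7.21 - 5.17) = -2.84 × 2.04 = -5.7936%.
Actual GDP ≈ 5185 × 0.942064 ≈ 4885 billion, so the shortfall is 5185 - 4885 = 300 billion.

£300 billion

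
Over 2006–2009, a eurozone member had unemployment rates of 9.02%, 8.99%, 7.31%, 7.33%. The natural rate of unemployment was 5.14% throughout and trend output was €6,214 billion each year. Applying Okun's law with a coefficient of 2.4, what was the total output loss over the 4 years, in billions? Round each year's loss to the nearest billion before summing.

€1,804 billion

Year 2006: gap = -2.4 × (9.02 - 5.14) = -9.312%, loss ≈ 6214 × 9.312/100 ≈ 579.
Year 2007: gap = -2.4 × (8.99 - 5.14) = -9.24%, loss ≈ 6214 × 9.24/100 ≈ 574.
Year 2008: gap = -2.4 × (7.31 - 5.14) = -5.208%, loss ≈ 6214 × 5.208/100 ≈ 324.
Year 2009: gap = -2.4 × (7.33 - 5.14) = -5.256%, loss ≈ 6214 × 5.256/100 ≈ 327.
Total lost output = 579 + 574 + 324 + 327 = 1804 billion.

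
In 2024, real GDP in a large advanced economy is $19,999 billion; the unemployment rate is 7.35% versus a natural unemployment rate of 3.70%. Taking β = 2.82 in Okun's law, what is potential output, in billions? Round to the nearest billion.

Unemployment gap = 7.35 - 3.7 = 3.65 points, so output gap = -2.82 × 3.65 = -10.293%.
Since Y = Y* × (1 + gap/100), Y* = 19999/0.89707 ≈ 22294 billion.

$22,294 billion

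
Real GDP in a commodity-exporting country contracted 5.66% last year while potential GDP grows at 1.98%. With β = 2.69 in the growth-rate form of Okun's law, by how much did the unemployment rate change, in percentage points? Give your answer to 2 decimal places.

2.84 percentage points

Growth-rate Okun's law: g_Y = g_Y* - β × Δu, so Δu = (g_Y* - g_Y)/β.
Δu = (1.98 + 5.66)/2.69 = 7.64/2.69 = 2.84 percentage points.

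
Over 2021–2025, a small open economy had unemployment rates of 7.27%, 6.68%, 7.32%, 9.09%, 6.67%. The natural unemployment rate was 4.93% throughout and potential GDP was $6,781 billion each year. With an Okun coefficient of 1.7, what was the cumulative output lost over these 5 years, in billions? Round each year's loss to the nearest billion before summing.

Year 2021: gap = -1.7 × (7.27 - 4.93) = -3.978%, loss ≈ 6781 × 3.978/100 ≈ 270.
Year 2022: gap = -1.7 × (6.68 - 4.93) = -2.975%, loss ≈ 6781 × 2.975/100 ≈ 202.
Year 2023: gap = -1.7 × (7.32 - 4.93) = -4.063%, loss ≈ 6781 × 4.063/100 ≈ 276.
Year 2024: gap = -1.7 × (9.09 - 4.93) = -7.072%, loss ≈ 6781 × 7.072/100 ≈ 480.
Year 2025: gap = -1.7 × (6.67 - 4.93) = -2.958%, loss ≈ 6781 × 2.958/100 ≈ 201.
Total lost output = 270 + 202 + 276 + 480 + 201 = 1429 billion.

$1,429 billion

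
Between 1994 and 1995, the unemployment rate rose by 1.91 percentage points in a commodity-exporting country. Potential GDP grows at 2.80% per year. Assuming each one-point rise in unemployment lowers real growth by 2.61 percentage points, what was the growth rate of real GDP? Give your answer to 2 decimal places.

Growth-rate Okun's law: g_Y = g_Y* - β × Δu.
g_Y = 2.80 - 2.61 × (1.91) = 2.8 - 4.9851 = -2.1851%, i.e. -2.19% to 2 d.p.

-2.19%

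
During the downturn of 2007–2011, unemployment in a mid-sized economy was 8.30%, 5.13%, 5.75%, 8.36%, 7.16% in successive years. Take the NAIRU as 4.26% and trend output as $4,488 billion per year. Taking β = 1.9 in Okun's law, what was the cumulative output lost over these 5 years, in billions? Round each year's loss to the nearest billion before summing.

Year 2007: gap = -1.9 × (8.3 - 4.26) = -7.676%, loss ≈ 4488 × 7.676/100 ≈ 344.
Year 2008: gap = -1.9 × (5.13 - 4.26) = -1.653%, loss ≈ 4488 × 1.653/100 ≈ 74.
Year 2009: gap = -1.9 × (5.75 - 4.26) = -2.831%, loss ≈ 4488 × 2.831/100 ≈ 127.
Year 2010: gap = -1.9 × (8.36 - 4.26) = -7.79%, loss ≈ 4488 × 7.79/100 ≈ 350.
Year 2011: gap = -1.9 × (7.16 - 4.26) = -5.51%, loss ≈ 4488 × 5.51/100 ≈ 247.
Total lost output = 344 + 74 + 127 + 350 + 247 = 1142 billion.

$1,142 billion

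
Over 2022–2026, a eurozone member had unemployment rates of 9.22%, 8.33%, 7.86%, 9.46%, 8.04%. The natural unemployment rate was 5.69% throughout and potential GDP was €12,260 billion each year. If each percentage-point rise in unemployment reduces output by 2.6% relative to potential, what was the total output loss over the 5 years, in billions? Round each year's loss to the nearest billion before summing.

€4,610 billion

Year 2022: gap = -2.6 × (9.22 - 5.69) = -9.178%, loss ≈ 12260 × 9.178/100 ≈ 1125.
Year 2023: gap = -2.6 × (8.33 - 5.69) = -6.864%, loss ≈ 12260 × 6.864/100 ≈ 842.
Year 2024: gap = -2.6 × (7.86 - 5.69) = -5.642%, loss ≈ 12260 × 5.642/100 ≈ 692.
Year 2025: gap = -2.6 × (9.46 - 5.69) = -9.802%, loss ≈ 12260 × 9.802/100 ≈ 1202.
Year 2026: gap = -2.6 × (8.04 - 5.69) = -6.11%, loss ≈ 12260 × 6.11/100 ≈ 749.
Total lost output = 1125 + 842 + 692 + 1202 + 749 = 4610 billion.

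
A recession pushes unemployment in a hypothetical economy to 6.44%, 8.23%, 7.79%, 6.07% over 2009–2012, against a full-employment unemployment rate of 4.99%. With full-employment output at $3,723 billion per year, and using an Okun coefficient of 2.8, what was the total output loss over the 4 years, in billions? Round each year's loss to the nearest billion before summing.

Year 2009: gap = -2.8 × (6.44 - 4.99) = -4.06%, loss ≈ 3723 × 4.06/100 ≈ 151.
Year 2010: gap = -2.8 × (8.23 - 4.99) = -9.072%, loss ≈ 3723 × 9.072/100 ≈ 338.
Year 2011: gap = -2.8 × (7.79 - 4.99) = -7.84%, loss ≈ 3723 × 7.84/100 ≈ 292.
Year 2012: gap = -2.8 × (6.07 - 4.99) = -3.024%, loss ≈ 3723 × 3.024/100 ≈ 113.
Total lost output = 151 + 338 + 292 + 113 = 894 billion.

$894 billion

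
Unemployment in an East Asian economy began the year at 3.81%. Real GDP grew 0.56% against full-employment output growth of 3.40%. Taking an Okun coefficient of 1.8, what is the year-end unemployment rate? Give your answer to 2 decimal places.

5.39%

Growth-rate Okun's law: g_Y = g_Y* - β × Δu, so Δu = (g_Y* - g_Y)/β.
Δu = (3.4 - 0.56)/1.8 = 2.84/1.8 = 1.58 percentage points.
Year-end unemployment = 3.81 + 1.58 = 5.39%.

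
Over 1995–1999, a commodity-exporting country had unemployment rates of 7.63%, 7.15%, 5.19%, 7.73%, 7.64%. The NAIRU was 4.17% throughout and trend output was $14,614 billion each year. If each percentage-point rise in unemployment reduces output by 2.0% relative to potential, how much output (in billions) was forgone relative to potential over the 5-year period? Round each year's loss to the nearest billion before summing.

$4,235 billion

Year 1995: gap = -2.0 × (7.63 - 4.17) = -6.92%, loss ≈ 14614 × 6.92/100 ≈ 1011.
Year 1996: gap = -2.0 × (7.15 - 4.17) = -5.96%, loss ≈ 14614 × 5.96/100 ≈ 871.
Year 1997: gap = -2.0 × (5.19 - 4.17) = -2.04%, loss ≈ 14614 × 2.04/100 ≈ 298.
Year 1998: gap = -2.0 × (7.73 - 4.17) = -7.12%, loss ≈ 14614 × 7.12/100 ≈ 1041.
Year 1999: gap = -2.0 × (7.64 - 4.17) = -6.94%, loss ≈ 14614 × 6.94/100 ≈ 1014.
Total lost output = 1011 + 871 + 298 + 1041 + 1014 = 4235 billion.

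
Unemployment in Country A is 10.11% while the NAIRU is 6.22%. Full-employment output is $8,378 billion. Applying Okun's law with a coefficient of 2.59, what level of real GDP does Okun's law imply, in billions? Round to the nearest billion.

Unemployment gap = 10.11 - 6.22 = 3.89 points, so the output gap is -2.59 × 3.89 = -10.0751%.
Actual GDP = 8378 × (1 - 10.0751/100) = 8378 × 0.899249 ≈ 7534 billion.

$7,534 billion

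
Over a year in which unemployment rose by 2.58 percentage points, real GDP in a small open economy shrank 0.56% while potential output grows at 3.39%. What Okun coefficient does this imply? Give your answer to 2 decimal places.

β ≈ 1.53

Growth form: g_Y = g_Y* - β × Δu, so β = (g_Y* - g_Y)/Δu.
β = (3.39 + 0.56)/2.58 = 3.95/2.58 = 1.53.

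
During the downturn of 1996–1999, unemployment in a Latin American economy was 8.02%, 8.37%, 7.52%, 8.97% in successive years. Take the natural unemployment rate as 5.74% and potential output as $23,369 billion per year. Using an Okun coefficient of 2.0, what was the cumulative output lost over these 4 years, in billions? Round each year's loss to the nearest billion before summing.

Year 1996: gap = -2.0 × (8.02 - 5.74) = -4.56%, loss ≈ 23369 × 4.56/100 ≈ 1066.
Year 1997: gap = -2.0 × (8.37 - 5.74) = -5.26%, loss ≈ 23369 × 5.26/100 ≈ 1229.
Year 1998: gap = -2.0 × (7.52 - 5.74) = -3.56%, loss ≈ 23369 × 3.56/100 ≈ 832.
Year 1999: gap = -2.0 × (8.97 - 5.74) = -6.46%, loss ≈ 23369 × 6.46/100 ≈ 1510.
Total lost output = 1066 + 1229 + 832 + 1510 = 4637 billion.

$4,637 billion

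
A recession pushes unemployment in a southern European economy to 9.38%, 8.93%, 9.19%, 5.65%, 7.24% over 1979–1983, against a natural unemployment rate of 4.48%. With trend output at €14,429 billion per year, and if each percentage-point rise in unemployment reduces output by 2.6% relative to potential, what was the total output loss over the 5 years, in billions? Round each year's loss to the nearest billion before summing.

Year 1979: gap = -2.6 × (9.38 - 4.48) = -12.74%, loss ≈ 14429 × 12.74/100 ≈ 1838.
Year 1980: gap = -2.6 × (8.93 - 4.48) = -11.57%, loss ≈ 14429 × 11.57/100 ≈ 1669.
Year 1981: gap = -2.6 × (9.19 - 4.48) = -12.246%, loss ≈ 14429 × 12.246/100 ≈ 1767.
Year 1982: gap = -2.6 × (5.65 - 4.48) = -3.042%, loss ≈ 14429 × 3.042/100 ≈ 439.
Year 1983: gap = -2.6 × (7.24 - 4.48) = -7.176%, loss ≈ 14429 × 7.176/100 ≈ 1035.
Total lost output = 1838 + 1669 + 1767 + 439 + 1035 = 6748 billion.

€6,748 billion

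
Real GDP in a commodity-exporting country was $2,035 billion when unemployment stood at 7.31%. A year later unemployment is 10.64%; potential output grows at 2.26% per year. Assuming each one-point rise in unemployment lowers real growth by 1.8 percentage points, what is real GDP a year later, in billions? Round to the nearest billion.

$1,959 billion

Δu = 10.64 - 7.31 = 3.33 points.
Okun's law (growth form): g_Y = g_Y* - β × Δu = 2.26 - 1.8 × (3.33) = 2.26 - 5.994 = -3.734%.
Real GDP in the next year = 2035 × (1 - 3.734/100) = 2035 × 0.96266 ≈ 1959 billion.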